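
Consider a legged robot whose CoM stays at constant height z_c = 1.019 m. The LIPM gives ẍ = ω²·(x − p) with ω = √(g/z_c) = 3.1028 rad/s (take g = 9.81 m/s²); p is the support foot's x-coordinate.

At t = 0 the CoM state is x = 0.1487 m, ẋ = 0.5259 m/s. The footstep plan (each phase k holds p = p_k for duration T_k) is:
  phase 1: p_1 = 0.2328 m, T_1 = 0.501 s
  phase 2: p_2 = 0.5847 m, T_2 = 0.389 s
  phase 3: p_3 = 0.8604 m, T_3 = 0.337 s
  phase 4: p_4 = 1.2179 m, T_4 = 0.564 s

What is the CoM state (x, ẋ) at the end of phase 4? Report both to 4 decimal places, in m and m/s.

phase 1: p=0.2328, T=0.501, ωT=1.554503, cosh=2.472014, sinh=2.260719; start (x,ẋ)=(0.148700, 0.525900) → end (x,ẋ)=(0.408078, 0.710108)
phase 2: p=0.5847, T=0.389, ωT=1.206989, cosh=1.821250, sinh=1.522153; start (x,ẋ)=(0.408078, 0.710108) → end (x,ẋ)=(0.611387, 0.459107)
phase 3: p=0.8604, T=0.337, ωT=1.045644, cosh=1.598347, sinh=1.246882; start (x,ẋ)=(0.611387, 0.459107) → end (x,ẋ)=(0.646886, -0.229576)
phase 4: p=1.2179, T=0.564, ωT=1.749979, cosh=2.964130, sinh=2.790353; start (x,ẋ)=(0.646886, -0.229576) → end (x,ẋ)=(-0.681118, -5.624280)

x = -0.6811, ẋ = -5.6243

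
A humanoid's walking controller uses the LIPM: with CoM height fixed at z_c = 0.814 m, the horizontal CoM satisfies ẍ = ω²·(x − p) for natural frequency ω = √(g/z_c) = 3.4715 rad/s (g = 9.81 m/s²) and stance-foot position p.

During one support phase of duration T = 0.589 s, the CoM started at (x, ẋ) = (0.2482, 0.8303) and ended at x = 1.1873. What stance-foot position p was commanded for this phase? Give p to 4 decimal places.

ωT = 3.4715·0.589 = 2.044713; cosh(ωT) = 3.928181, sinh(ωT) = 3.798764
x(T) = p + (x₀−p)·cosh(ωT) + (ẋ₀/ω)·sinh(ωT) ⇒ p·(1 − cosh) = x(T) − x₀·cosh − (ẋ₀/ω)·sinh
numerator   = 1.1873 − (0.2482)·3.928181 − (0.8303/3.4715)·3.798764 = -0.696248
denominator = 1 − 3.928181 = -2.928181
p = -0.696248 / -2.928181 = 0.2378

p = 0.2378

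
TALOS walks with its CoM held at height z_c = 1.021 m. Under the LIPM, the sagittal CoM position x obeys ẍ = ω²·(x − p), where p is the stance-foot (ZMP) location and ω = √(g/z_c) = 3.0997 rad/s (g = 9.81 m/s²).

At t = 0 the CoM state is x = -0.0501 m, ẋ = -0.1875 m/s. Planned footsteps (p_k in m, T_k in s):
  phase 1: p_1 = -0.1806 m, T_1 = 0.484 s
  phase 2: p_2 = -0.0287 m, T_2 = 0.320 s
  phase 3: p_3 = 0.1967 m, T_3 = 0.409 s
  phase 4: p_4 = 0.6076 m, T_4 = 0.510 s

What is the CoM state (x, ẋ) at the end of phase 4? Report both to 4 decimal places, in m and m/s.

phase 1: p=-0.1806, T=0.484, ωT=1.500255, cosh=2.352952, sinh=2.129879; start (x,ẋ)=(-0.050100, -0.187500) → end (x,ẋ)=(-0.002376, 0.420381)
phase 2: p=-0.0287, T=0.320, ωT=0.991904, cosh=1.533617, sinh=1.162747; start (x,ẋ)=(-0.002376, 0.420381) → end (x,ẋ)=(0.169363, 0.739580)
phase 3: p=0.1967, T=0.409, ωT=1.267777, cosh=1.917202, sinh=1.635745; start (x,ẋ)=(0.169363, 0.739580) → end (x,ẋ)=(0.534574, 1.279318)
phase 4: p=0.6076, T=0.510, ωT=1.580847, cosh=2.532435, sinh=2.326634; start (x,ẋ)=(0.534574, 1.279318) → end (x,ẋ)=(1.382923, 2.713138)

x = 1.3829, ẋ = 2.7131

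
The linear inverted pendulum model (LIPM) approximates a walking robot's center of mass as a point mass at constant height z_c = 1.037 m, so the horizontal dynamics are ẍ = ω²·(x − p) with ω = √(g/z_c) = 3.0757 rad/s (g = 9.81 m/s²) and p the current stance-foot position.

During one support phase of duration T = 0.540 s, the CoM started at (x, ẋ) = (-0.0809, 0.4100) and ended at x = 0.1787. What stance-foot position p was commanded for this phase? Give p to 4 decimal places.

ωT = 3.0757·0.540 = 1.660878; cosh(ωT) = 2.726951, sinh(ωT) = 2.536979
x(T) = p + (x₀−p)·cosh(ωT) + (ẋ₀/ω)·sinh(ωT) ⇒ p·(1 − cosh) = x(T) − x₀·cosh − (ẋ₀/ω)·sinh
numerator   = 0.1787 − (-0.0809)·2.726951 − (0.4100/3.0757)·2.536979 = 0.061123
denominator = 1 − 2.726951 = -1.726951
p = 0.061123 / -1.726951 = -0.0354

p = -0.0354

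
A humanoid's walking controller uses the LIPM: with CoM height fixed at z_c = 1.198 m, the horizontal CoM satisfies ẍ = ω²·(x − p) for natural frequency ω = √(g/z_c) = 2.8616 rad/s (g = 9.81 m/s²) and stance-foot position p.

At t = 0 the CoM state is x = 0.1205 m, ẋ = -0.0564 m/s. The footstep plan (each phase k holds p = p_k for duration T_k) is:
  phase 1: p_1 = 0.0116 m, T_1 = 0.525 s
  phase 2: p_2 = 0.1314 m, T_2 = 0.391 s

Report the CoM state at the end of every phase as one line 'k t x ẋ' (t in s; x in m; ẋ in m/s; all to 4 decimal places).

phase 1: p=0.0116, T=0.525, ωT=1.502340, cosh=2.357399, sinh=2.134790; start (x,ẋ)=(0.120500, -0.056400) → end (x,ẋ)=(0.226246, 0.532304)
phase 2: p=0.1314, T=0.391, ωT=1.118886, cosh=1.694042, sinh=1.367399; start (x,ẋ)=(0.226246, 0.532304) → end (x,ẋ)=(0.546431, 1.272870)

1 0.5250 0.2262 0.5323
2 0.9160 0.5464 1.2729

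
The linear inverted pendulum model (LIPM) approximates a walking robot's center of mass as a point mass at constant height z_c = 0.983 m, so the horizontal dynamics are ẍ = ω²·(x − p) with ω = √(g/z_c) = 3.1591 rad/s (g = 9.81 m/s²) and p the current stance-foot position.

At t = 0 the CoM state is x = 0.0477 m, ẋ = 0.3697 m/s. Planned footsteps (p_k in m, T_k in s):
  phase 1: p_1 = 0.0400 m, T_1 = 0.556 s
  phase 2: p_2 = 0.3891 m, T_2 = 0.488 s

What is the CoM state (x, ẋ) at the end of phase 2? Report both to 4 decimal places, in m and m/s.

x = 1.2218, ẋ = 2.8794

phase 1: p=0.0400, T=0.556, ωT=1.756460, cosh=2.982275, sinh=2.809620; start (x,ẋ)=(0.047700, 0.369700) → end (x,ẋ)=(0.391765, 1.170891)
phase 2: p=0.3891, T=0.488, ωT=1.541641, cosh=2.443140, sinh=2.229110; start (x,ẋ)=(0.391765, 1.170891) → end (x,ẋ)=(1.221810, 2.879418)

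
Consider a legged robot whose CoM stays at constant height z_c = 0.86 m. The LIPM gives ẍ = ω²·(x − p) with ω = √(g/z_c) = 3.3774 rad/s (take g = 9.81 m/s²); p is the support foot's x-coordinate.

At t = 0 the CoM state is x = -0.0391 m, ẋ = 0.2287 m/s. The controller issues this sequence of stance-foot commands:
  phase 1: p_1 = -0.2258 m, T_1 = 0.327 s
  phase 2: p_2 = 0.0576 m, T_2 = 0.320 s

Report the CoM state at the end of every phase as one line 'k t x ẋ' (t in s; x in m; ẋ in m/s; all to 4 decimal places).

phase 1: p=-0.2258, T=0.327, ωT=1.104410, cosh=1.674425, sinh=1.343018; start (x,ẋ)=(-0.039100, 0.228700) → end (x,ẋ)=(0.177757, 1.229795)
phase 2: p=0.0576, T=0.320, ωT=1.080768, cosh=1.643138, sinh=1.303804; start (x,ẋ)=(0.177757, 1.229795) → end (x,ẋ)=(0.729782, 2.549833)

1 0.3270 0.1778 1.2298
2 0.6470 0.7298 2.5498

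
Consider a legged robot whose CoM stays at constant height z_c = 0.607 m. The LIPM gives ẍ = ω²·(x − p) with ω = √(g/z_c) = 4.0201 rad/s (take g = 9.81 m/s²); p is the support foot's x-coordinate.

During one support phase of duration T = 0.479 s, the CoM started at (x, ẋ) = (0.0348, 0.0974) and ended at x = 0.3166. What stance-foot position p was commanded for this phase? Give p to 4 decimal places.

ωT = 4.0201·0.479 = 1.925628; cosh(ωT) = 3.502619, sinh(ωT) = 3.356835
x(T) = p + (x₀−p)·cosh(ωT) + (ẋ₀/ω)·sinh(ωT) ⇒ p·(1 − cosh) = x(T) − x₀·cosh − (ẋ₀/ω)·sinh
numerator   = 0.3166 − (0.0348)·3.502619 − (0.0974/4.0201)·3.356835 = 0.113379
denominator = 1 − 3.502619 = -2.502619
p = 0.113379 / -2.502619 = -0.0453

p = -0.0453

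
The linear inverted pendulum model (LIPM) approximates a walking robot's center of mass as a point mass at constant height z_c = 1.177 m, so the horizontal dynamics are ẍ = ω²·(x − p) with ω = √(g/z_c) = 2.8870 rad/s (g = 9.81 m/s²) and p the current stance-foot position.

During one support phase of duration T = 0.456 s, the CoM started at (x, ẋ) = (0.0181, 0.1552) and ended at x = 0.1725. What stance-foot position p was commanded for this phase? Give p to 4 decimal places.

p = -0.0433

ωT = 2.8870·0.456 = 1.316472; cosh(ωT) = 1.999159, sinh(ωT) = 1.731079
x(T) = p + (x₀−p)·cosh(ωT) + (ẋ₀/ω)·sinh(ωT) ⇒ p·(1 − cosh) = x(T) − x₀·cosh − (ẋ₀/ω)·sinh
numerator   = 0.1725 − (0.0181)·1.999159 − (0.1552/2.8870)·1.731079 = 0.043255
denominator = 1 − 1.999159 = -0.999159
p = 0.043255 / -0.999159 = -0.0433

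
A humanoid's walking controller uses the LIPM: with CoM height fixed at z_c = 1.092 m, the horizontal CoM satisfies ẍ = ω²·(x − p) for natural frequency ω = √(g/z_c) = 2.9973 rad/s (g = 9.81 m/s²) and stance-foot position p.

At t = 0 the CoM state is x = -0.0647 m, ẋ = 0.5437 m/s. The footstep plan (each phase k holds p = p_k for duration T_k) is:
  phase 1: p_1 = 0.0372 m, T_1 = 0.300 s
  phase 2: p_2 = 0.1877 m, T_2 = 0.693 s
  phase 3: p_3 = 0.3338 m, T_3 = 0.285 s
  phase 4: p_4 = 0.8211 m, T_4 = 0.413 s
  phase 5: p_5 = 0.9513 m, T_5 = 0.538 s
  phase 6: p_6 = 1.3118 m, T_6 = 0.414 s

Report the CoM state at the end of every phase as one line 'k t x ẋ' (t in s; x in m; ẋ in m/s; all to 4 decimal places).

phase 1: p=0.0372, T=0.300, ωT=0.899190, cosh=1.432255, sinh=1.025356; start (x,ẋ)=(-0.064700, 0.543700) → end (x,ẋ)=(0.077249, 0.465548)
phase 2: p=0.1877, T=0.693, ωT=2.077129, cosh=4.053405, sinh=3.928115; start (x,ẋ)=(0.077249, 0.465548) → end (x,ẋ)=(0.350123, 0.586637)
phase 3: p=0.3338, T=0.285, ωT=0.854231, cosh=1.387588, sinh=0.961978; start (x,ẋ)=(0.350123, 0.586637) → end (x,ẋ)=(0.544730, 0.861075)
phase 4: p=0.8211, T=0.413, ωT=1.237885, cosh=1.869155, sinh=1.579158; start (x,ẋ)=(0.544730, 0.861075) → end (x,ẋ)=(0.758187, 0.301363)
phase 5: p=0.9513, T=0.538, ωT=1.612547, cosh=2.607475, sinh=2.408096; start (x,ẋ)=(0.758187, 0.301363) → end (x,ẋ)=(0.689884, -0.608053)
phase 6: p=1.3118, T=0.414, ωT=1.240882, cosh=1.873896, sinh=1.584767; start (x,ẋ)=(0.689884, -0.608053) → end (x,ẋ)=(-0.175103, -4.093545)

1 0.3000 0.0772 0.4655
2 0.9930 0.3501 0.5866
3 1.2780 0.5447 0.8611
4 1.6910 0.7582 0.3014
5 2.2290 0.6899 -0.6081
6 2.6430 -0.1751 -4.0935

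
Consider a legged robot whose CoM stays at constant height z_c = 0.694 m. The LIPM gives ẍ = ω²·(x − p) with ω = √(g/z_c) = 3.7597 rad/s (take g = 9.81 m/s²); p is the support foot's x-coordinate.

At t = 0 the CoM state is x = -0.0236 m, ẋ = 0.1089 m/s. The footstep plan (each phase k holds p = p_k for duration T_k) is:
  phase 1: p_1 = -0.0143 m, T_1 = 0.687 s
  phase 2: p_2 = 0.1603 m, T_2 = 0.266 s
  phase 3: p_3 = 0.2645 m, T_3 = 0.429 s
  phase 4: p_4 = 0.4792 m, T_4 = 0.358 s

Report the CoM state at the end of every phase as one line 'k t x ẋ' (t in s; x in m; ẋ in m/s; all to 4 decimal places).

phase 1: p=-0.0143, T=0.687, ωT=2.582914, cosh=6.655601, sinh=6.580048; start (x,ẋ)=(-0.023600, 0.108900) → end (x,ẋ)=(0.114395, 0.494722)
phase 2: p=0.1603, T=0.266, ωT=1.000080, cosh=1.543175, sinh=1.175325; start (x,ẋ)=(0.114395, 0.494722) → end (x,ẋ)=(0.244116, 0.560593)
phase 3: p=0.2645, T=0.429, ωT=1.612911, cosh=2.608352, sinh=2.409045; start (x,ẋ)=(0.244116, 0.560593) → end (x,ẋ)=(0.570533, 1.277595)
phase 4: p=0.4792, T=0.358, ωT=1.345973, cosh=2.051104, sinh=1.790817; start (x,ẋ)=(0.570533, 1.277595) → end (x,ẋ)=(1.275076, 3.235416)

1 0.6870 0.1144 0.4947
2 0.9530 0.2441 0.5606
3 1.3820 0.5705 1.2776
4 1.7400 1.2751 3.2354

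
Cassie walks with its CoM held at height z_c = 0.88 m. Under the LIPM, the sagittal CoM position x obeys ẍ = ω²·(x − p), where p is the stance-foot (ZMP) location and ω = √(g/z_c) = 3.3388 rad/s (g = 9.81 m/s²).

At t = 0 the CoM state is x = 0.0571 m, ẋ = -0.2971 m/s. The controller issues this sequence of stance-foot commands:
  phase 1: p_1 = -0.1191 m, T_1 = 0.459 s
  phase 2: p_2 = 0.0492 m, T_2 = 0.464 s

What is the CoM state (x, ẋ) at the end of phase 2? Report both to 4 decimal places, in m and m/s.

phase 1: p=-0.1191, T=0.459, ωT=1.532509, cosh=2.422886, sinh=2.206893; start (x,ẋ)=(0.057100, -0.297100) → end (x,ẋ)=(0.111434, 0.578468)
phase 2: p=0.0492, T=0.464, ωT=1.549203, cosh=2.460067, sinh=2.247650; start (x,ẋ)=(0.111434, 0.578468) → end (x,ẋ)=(0.591720, 1.890105)

x = 0.5917, ẋ = 1.8901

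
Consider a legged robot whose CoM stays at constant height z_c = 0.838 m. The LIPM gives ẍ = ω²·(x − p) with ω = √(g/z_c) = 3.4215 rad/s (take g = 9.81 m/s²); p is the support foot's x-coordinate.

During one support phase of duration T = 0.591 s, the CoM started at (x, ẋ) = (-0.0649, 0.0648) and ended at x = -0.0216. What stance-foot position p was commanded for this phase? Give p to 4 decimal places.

ωT = 3.4215·0.591 = 2.022107; cosh(ωT) = 3.843299, sinh(ωT) = 3.710922
x(T) = p + (x₀−p)·cosh(ωT) + (ẋ₀/ω)·sinh(ωT) ⇒ p·(1 − cosh) = x(T) − x₀·cosh − (ẋ₀/ω)·sinh
numerator   = -0.0216 − (-0.0649)·3.843299 − (0.0648/3.4215)·3.710922 = 0.157549
denominator = 1 − 3.843299 = -2.843299
p = 0.157549 / -2.843299 = -0.0554

p = -0.0554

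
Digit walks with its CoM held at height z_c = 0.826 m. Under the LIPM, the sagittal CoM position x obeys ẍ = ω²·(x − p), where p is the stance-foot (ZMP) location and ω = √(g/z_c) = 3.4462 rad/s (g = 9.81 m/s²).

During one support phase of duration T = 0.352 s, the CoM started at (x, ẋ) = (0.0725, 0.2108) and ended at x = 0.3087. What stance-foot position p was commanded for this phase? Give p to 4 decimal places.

ωT = 3.4462·0.352 = 1.213062; cosh(ωT) = 1.830528, sinh(ωT) = 1.533242
x(T) = p + (x₀−p)·cosh(ωT) + (ẋ₀/ω)·sinh(ωT) ⇒ p·(1 − cosh) = x(T) − x₀·cosh − (ẋ₀/ω)·sinh
numerator   = 0.3087 − (0.0725)·1.830528 − (0.2108/3.4462)·1.533242 = 0.082200
denominator = 1 − 1.830528 = -0.830528
p = 0.082200 / -0.830528 = -0.0990

p = -0.0990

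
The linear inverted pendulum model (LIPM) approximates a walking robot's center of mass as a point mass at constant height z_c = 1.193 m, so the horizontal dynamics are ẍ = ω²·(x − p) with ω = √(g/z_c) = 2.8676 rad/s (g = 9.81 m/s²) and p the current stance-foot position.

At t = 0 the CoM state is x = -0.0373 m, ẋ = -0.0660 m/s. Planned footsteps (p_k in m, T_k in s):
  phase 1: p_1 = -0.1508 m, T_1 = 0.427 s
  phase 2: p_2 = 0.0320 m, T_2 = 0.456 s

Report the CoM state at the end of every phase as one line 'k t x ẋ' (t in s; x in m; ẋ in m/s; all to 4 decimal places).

1 0.4270 0.0232 0.3839
2 0.8830 0.2439 0.7183

phase 1: p=-0.1508, T=0.427, ωT=1.224465, cosh=1.848130, sinh=1.554216; start (x,ẋ)=(-0.037300, -0.066000) → end (x,ẋ)=(0.023191, 0.383878)
phase 2: p=0.0320, T=0.456, ωT=1.307626, cosh=1.983923, sinh=1.713461; start (x,ẋ)=(0.023191, 0.383878) → end (x,ẋ)=(0.243901, 0.718303)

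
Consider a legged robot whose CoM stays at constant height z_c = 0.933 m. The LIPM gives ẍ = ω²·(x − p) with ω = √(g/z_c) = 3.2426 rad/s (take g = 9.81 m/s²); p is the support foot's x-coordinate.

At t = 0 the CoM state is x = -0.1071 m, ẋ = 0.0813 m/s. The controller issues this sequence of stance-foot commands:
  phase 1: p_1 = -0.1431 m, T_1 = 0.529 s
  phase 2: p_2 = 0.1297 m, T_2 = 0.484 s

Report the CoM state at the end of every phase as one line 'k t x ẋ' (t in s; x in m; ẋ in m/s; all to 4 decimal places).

phase 1: p=-0.1431, T=0.529, ωT=1.715335, cosh=2.869221, sinh=2.689318; start (x,ẋ)=(-0.107100, 0.081300) → end (x,ẋ)=(0.027620, 0.547201)
phase 2: p=0.1297, T=0.484, ωT=1.569418, cosh=2.506010, sinh=2.297844; start (x,ẋ)=(0.027620, 0.547201) → end (x,ẋ)=(0.261656, 0.610694)

1 0.5290 0.0276 0.5472
2 1.0130 0.2617 0.6107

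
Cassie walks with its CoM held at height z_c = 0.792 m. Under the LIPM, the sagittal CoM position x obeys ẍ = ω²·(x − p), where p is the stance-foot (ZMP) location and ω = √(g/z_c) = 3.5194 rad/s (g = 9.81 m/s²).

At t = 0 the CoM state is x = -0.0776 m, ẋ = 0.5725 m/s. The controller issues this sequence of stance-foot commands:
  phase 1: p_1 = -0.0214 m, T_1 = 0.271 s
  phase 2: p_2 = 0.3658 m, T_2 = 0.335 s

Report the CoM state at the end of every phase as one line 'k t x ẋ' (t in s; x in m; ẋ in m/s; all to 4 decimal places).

1 0.2710 0.0746 0.6347
2 0.6060 0.1131 -0.3790

phase 1: p=-0.0214, T=0.271, ωT=0.953757, cosh=1.490367, sinh=1.105076; start (x,ẋ)=(-0.077600, 0.572500) → end (x,ẋ)=(0.074604, 0.634662)
phase 2: p=0.3658, T=0.335, ωT=1.178999, cosh=1.779352, sinh=1.471766; start (x,ẋ)=(0.074604, 0.634662) → end (x,ẋ)=(0.113067, -0.379031)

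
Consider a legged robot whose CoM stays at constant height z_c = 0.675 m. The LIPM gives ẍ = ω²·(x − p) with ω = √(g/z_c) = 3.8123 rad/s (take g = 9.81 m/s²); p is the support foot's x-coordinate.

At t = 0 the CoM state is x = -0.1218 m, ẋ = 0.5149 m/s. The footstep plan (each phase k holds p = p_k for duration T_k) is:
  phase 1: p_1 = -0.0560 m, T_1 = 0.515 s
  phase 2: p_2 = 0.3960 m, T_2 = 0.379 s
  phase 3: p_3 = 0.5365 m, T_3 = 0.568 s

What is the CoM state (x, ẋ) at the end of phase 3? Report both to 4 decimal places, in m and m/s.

phase 1: p=-0.0560, T=0.515, ωT=1.963334, cosh=3.631714, sinh=3.491325; start (x,ẋ)=(-0.121800, 0.514900) → end (x,ẋ)=(0.176581, 0.994173)
phase 2: p=0.3960, T=0.379, ωT=1.444862, cosh=2.238522, sinh=2.002743; start (x,ẋ)=(0.176581, 0.994173) → end (x,ẋ)=(0.427103, 0.550205)
phase 3: p=0.5365, T=0.568, ωT=2.165386, cosh=4.416338, sinh=4.301632; start (x,ẋ)=(0.427103, 0.550205) → end (x,ẋ)=(0.674192, 0.635874)

x = 0.6742, ẋ = 0.6359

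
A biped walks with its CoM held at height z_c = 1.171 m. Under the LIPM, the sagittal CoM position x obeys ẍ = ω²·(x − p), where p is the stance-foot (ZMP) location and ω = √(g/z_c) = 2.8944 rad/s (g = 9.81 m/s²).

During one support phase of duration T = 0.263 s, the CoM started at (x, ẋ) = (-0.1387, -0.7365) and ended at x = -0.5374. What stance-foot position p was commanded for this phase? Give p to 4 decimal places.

p = 0.4723

ωT = 2.8944·0.263 = 0.761227; cosh(ωT) = 1.303997, sinh(ωT) = 0.836905
x(T) = p + (x₀−p)·cosh(ωT) + (ẋ₀/ω)·sinh(ωT) ⇒ p·(1 − cosh) = x(T) − x₀·cosh − (ẋ₀/ω)·sinh
numerator   = -0.5374 − (-0.1387)·1.303997 − (-0.7365/2.8944)·0.836905 = -0.143579
denominator = 1 − 1.303997 = -0.303997
p = -0.143579 / -0.303997 = 0.4723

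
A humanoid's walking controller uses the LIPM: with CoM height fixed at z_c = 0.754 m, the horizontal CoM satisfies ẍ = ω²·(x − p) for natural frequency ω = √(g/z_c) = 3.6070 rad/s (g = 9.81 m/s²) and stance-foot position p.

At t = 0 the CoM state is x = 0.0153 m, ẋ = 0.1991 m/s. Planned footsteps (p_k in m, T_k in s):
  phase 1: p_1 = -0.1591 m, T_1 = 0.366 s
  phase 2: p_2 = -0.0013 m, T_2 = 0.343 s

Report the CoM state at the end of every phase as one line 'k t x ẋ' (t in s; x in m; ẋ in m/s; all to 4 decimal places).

phase 1: p=-0.1591, T=0.366, ωT=1.320162, cosh=2.005560, sinh=1.738468; start (x,ẋ)=(0.015300, 0.199100) → end (x,ẋ)=(0.286630, 1.492909)
phase 2: p=-0.0013, T=0.343, ωT=1.237201, cosh=1.868075, sinh=1.577880; start (x,ẋ)=(0.286630, 1.492909) → end (x,ẋ)=(1.189647, 4.427594)

1 0.3660 0.2866 1.4929
2 0.7090 1.1896 4.4276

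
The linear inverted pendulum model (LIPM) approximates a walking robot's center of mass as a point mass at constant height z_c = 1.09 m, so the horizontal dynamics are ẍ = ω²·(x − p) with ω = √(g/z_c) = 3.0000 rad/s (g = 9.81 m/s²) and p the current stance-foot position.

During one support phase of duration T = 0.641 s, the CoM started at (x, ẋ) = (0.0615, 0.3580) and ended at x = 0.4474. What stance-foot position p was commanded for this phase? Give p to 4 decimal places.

ωT = 3.0000·0.641 = 1.923000; cosh(ωT) = 3.493810, sinh(ωT) = 3.347642
x(T) = p + (x₀−p)·cosh(ωT) + (ẋ₀/ω)·sinh(ωT) ⇒ p·(1 − cosh) = x(T) − x₀·cosh − (ẋ₀/ω)·sinh
numerator   = 0.4474 − (0.0615)·3.493810 − (0.3580/3.0000)·3.347642 = -0.166955
denominator = 1 − 3.493810 = -2.493810
p = -0.166955 / -2.493810 = 0.0669

p = 0.0669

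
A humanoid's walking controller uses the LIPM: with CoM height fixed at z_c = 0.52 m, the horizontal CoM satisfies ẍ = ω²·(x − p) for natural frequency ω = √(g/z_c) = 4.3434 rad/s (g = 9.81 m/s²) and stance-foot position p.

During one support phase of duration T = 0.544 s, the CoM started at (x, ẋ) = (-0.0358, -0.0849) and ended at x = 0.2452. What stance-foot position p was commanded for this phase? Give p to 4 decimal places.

p = -0.1239

ωT = 4.3434·0.544 = 2.362810; cosh(ωT) = 5.357452, sinh(ωT) = 5.263297
x(T) = p + (x₀−p)·cosh(ωT) + (ẋ₀/ω)·sinh(ωT) ⇒ p·(1 − cosh) = x(T) − x₀·cosh − (ẋ₀/ω)·sinh
numerator   = 0.2452 − (-0.0358)·5.357452 − (-0.0849/4.3434)·5.263297 = 0.539878
denominator = 1 − 5.357452 = -4.357452
p = 0.539878 / -4.357452 = -0.1239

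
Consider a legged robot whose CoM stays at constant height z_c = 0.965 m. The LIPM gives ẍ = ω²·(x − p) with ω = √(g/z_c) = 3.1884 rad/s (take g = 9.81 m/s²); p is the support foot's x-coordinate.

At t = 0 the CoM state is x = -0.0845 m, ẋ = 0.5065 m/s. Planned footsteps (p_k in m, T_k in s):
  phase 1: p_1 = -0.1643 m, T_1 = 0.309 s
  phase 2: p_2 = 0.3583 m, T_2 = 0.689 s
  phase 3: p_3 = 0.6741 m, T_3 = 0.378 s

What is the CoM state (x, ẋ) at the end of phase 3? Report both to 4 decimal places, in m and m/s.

x = 1.8413, ẋ = 4.0818

phase 1: p=-0.1643, T=0.309, ωT=0.985216, cosh=1.525874, sinh=1.152515; start (x,ẋ)=(-0.084500, 0.506500) → end (x,ẋ)=(0.140550, 1.066095)
phase 2: p=0.3583, T=0.689, ωT=2.196808, cosh=4.553703, sinh=4.442545; start (x,ẋ)=(0.140550, 1.066095) → end (x,ẋ)=(0.852170, 1.770334)
phase 3: p=0.6741, T=0.378, ωT=1.205215, cosh=1.818552, sinh=1.518925; start (x,ẋ)=(0.852170, 1.770334) → end (x,ẋ)=(1.841301, 4.081828)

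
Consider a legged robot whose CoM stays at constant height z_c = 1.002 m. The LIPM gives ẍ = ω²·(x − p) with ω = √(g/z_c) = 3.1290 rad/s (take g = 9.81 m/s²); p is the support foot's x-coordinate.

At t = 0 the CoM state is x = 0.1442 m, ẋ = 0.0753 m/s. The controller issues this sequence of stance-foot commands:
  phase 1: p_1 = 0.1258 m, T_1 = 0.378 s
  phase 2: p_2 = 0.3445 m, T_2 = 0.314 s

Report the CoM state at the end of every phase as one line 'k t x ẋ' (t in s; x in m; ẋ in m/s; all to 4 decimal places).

1 0.3780 0.1942 0.2195
2 0.6920 0.1962 -0.2057

phase 1: p=0.1258, T=0.378, ωT=1.182762, cosh=1.784903, sinh=1.478472; start (x,ẋ)=(0.144200, 0.075300) → end (x,ẋ)=(0.194222, 0.219524)
phase 2: p=0.3445, T=0.314, ωT=0.982506, cosh=1.522757, sinh=1.148385; start (x,ẋ)=(0.194222, 0.219524) → end (x,ẋ)=(0.196231, -0.205712)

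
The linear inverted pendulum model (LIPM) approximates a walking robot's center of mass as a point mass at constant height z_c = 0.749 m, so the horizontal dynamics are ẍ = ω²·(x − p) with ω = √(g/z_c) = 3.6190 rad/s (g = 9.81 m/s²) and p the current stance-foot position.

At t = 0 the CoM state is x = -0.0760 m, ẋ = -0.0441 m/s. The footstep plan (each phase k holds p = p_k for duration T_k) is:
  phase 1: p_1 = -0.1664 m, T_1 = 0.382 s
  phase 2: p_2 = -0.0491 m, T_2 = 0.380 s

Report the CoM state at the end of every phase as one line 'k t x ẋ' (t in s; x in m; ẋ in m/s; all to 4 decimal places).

phase 1: p=-0.1664, T=0.382, ωT=1.382458, cosh=2.117822, sinh=1.866862; start (x,ẋ)=(-0.076000, -0.044100) → end (x,ẋ)=(0.002302, 0.517362)
phase 2: p=-0.0491, T=0.380, ωT=1.375220, cosh=2.104365, sinh=1.851581; start (x,ẋ)=(0.002302, 0.517362) → end (x,ẋ)=(0.323766, 1.433158)

1 0.3820 0.0023 0.5174
2 0.7620 0.3238 1.4332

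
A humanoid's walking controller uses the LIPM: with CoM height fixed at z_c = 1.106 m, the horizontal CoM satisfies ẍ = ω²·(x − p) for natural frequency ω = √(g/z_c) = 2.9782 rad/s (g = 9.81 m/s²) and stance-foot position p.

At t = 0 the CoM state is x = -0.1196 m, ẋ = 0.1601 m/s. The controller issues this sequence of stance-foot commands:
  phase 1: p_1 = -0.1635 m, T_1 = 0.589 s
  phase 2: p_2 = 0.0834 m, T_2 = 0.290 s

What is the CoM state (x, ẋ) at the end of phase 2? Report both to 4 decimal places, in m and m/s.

x = 0.4074, ẋ = 1.2772

phase 1: p=-0.1635, T=0.589, ωT=1.754160, cosh=2.975822, sinh=2.802769; start (x,ẋ)=(-0.119600, 0.160100) → end (x,ẋ)=(0.117808, 0.842871)
phase 2: p=0.0834, T=0.290, ωT=0.863678, cosh=1.396738, sinh=0.975130; start (x,ẋ)=(0.117808, 0.842871) → end (x,ẋ)=(0.407434, 1.277196)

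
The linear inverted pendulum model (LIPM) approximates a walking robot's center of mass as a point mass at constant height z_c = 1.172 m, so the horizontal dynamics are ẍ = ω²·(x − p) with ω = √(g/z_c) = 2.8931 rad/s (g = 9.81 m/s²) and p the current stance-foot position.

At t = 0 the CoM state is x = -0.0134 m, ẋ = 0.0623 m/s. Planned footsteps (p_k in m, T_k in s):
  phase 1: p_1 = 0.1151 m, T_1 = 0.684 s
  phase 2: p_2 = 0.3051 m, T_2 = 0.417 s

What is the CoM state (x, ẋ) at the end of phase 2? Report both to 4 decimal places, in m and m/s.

x = -1.3368, ẋ = -4.5677

phase 1: p=0.1151, T=0.684, ωT=1.978880, cosh=3.686431, sinh=3.548207; start (x,ẋ)=(-0.013400, 0.062300) → end (x,ẋ)=(-0.282199, -1.089429)
phase 2: p=0.3051, T=0.417, ωT=1.206423, cosh=1.820388, sinh=1.521122; start (x,ẋ)=(-0.282199, -1.089429) → end (x,ẋ)=(-1.336808, -4.567745)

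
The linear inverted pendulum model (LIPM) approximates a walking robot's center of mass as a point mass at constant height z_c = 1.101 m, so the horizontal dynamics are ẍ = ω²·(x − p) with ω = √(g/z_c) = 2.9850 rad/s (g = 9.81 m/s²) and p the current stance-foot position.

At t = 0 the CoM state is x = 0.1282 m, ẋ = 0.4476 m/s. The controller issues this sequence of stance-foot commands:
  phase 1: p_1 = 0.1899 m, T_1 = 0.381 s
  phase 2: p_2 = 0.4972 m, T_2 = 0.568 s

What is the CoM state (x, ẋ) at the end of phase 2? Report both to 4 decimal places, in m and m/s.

x = 0.3753, ẋ = -0.1584

phase 1: p=0.1899, T=0.381, ωT=1.137285, cosh=1.719490, sinh=1.398801; start (x,ẋ)=(0.128200, 0.447600) → end (x,ẋ)=(0.293557, 0.512020)
phase 2: p=0.4972, T=0.568, ωT=1.695480, cosh=2.816386, sinh=2.632875; start (x,ẋ)=(0.293557, 0.512020) → end (x,ẋ)=(0.375283, -0.158408)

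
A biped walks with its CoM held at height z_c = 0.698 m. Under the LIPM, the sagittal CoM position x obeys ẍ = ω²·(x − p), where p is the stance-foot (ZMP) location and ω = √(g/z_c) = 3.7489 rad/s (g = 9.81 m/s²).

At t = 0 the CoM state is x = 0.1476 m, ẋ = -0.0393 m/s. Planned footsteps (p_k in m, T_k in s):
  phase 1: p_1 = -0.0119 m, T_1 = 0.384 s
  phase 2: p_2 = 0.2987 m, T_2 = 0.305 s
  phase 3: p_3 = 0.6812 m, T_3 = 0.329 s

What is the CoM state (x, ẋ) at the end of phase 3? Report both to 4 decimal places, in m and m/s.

phase 1: p=-0.0119, T=0.384, ωT=1.439578, cosh=2.227971, sinh=1.990943; start (x,ẋ)=(0.147600, -0.039300) → end (x,ẋ)=(0.322590, 1.102924)
phase 2: p=0.2987, T=0.305, ωT=1.143415, cosh=1.728096, sinh=1.409367; start (x,ẋ)=(0.322590, 1.102924) → end (x,ẋ)=(0.754619, 2.032184)
phase 3: p=0.6812, T=0.329, ωT=1.233388, cosh=1.862072, sinh=1.570768; start (x,ẋ)=(0.754619, 2.032184) → end (x,ẋ)=(1.669386, 4.216414)

x = 1.6694, ẋ = 4.2164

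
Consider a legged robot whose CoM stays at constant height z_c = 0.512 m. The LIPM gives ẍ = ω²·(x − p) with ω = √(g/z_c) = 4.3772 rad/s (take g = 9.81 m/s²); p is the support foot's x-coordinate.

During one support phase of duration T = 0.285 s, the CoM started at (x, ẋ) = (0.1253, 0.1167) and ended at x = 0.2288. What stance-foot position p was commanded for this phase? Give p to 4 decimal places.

p = 0.0564

ωT = 4.3772·0.285 = 1.247502; cosh(ωT) = 1.884428, sinh(ωT) = 1.597207
x(T) = p + (x₀−p)·cosh(ωT) + (ẋ₀/ω)·sinh(ωT) ⇒ p·(1 − cosh) = x(T) − x₀·cosh − (ẋ₀/ω)·sinh
numerator   = 0.2288 − (0.1253)·1.884428 − (0.1167/4.3772)·1.597207 = -0.049902
denominator = 1 − 1.884428 = -0.884428
p = -0.049902 / -0.884428 = 0.0564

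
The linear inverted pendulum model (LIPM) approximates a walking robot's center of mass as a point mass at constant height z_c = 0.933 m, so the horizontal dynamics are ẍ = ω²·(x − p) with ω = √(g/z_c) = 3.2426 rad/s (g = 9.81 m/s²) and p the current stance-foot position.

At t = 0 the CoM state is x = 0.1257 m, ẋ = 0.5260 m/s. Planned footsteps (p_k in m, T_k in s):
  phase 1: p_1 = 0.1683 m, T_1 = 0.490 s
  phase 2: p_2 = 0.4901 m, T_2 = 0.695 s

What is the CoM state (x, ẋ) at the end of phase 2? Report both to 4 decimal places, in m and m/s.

phase 1: p=0.1683, T=0.490, ωT=1.588874, cosh=2.551193, sinh=2.347038; start (x,ẋ)=(0.125700, 0.526000) → end (x,ẋ)=(0.440345, 1.017720)
phase 2: p=0.4901, T=0.695, ωT=2.253607, cosh=4.813520, sinh=4.708500; start (x,ẋ)=(0.440345, 1.017720) → end (x,ẋ)=(1.728410, 4.139168)

x = 1.7284, ẋ = 4.1392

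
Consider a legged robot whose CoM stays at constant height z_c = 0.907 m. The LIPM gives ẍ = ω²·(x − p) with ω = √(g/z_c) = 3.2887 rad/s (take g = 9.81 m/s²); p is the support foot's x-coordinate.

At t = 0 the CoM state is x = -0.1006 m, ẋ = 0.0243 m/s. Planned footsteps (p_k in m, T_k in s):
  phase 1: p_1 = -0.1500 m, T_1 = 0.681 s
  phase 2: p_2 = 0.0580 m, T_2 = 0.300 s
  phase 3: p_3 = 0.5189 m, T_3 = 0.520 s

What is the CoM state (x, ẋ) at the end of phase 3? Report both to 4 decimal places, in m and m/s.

phase 1: p=-0.1500, T=0.681, ωT=2.239605, cosh=4.748060, sinh=4.641559; start (x,ẋ)=(-0.100600, 0.024300) → end (x,ẋ)=(0.118850, 0.869454)
phase 2: p=0.0580, T=0.300, ωT=0.986610, cosh=1.527483, sinh=1.154644; start (x,ẋ)=(0.118850, 0.869454) → end (x,ẋ)=(0.456208, 1.559141)
phase 3: p=0.5189, T=0.520, ωT=1.710124, cosh=2.855245, sinh=2.674402; start (x,ẋ)=(0.456208, 1.559141) → end (x,ẋ)=(1.607808, 3.900337)

x = 1.6078, ẋ = 3.9003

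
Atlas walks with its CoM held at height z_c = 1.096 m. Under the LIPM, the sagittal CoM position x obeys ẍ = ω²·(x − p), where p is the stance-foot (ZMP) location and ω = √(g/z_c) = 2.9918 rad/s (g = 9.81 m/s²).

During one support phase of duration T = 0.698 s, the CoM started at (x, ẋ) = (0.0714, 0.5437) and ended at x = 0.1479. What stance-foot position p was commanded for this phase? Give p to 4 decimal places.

ωT = 2.9918·0.698 = 2.088276; cosh(ωT) = 4.097446, sinh(ωT) = 3.973546
x(T) = p + (x₀−p)·cosh(ωT) + (ẋ₀/ω)·sinh(ωT) ⇒ p·(1 − cosh) = x(T) − x₀·cosh − (ẋ₀/ω)·sinh
numerator   = 0.1479 − (0.0714)·4.097446 − (0.5437/2.9918)·3.973546 = -0.866770
denominator = 1 − 4.097446 = -3.097446
p = -0.866770 / -3.097446 = 0.2798

p = 0.2798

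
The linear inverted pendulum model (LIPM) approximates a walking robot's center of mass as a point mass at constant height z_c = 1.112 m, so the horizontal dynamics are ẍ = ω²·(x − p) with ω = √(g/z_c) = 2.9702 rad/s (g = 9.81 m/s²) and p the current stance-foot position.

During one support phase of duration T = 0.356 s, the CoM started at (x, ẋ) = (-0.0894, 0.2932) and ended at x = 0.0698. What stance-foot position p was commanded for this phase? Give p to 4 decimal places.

p = -0.1453

ωT = 2.9702·0.356 = 1.057391; cosh(ωT) = 1.613106, sinh(ωT) = 1.265745
x(T) = p + (x₀−p)·cosh(ωT) + (ẋ₀/ω)·sinh(ωT) ⇒ p·(1 − cosh) = x(T) − x₀·cosh − (ẋ₀/ω)·sinh
numerator   = 0.0698 − (-0.0894)·1.613106 − (0.2932/2.9702)·1.265745 = 0.089065
denominator = 1 − 1.613106 = -0.613106
p = 0.089065 / -0.613106 = -0.1453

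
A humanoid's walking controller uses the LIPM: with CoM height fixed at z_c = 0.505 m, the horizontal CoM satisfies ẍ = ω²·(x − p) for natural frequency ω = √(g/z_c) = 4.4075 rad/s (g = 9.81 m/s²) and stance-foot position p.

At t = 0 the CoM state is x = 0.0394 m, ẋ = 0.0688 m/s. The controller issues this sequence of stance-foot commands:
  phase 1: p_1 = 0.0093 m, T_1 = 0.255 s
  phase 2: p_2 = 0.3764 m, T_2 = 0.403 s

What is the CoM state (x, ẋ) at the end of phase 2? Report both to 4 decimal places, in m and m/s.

phase 1: p=0.0093, T=0.255, ωT=1.123912, cosh=1.700937, sinh=1.375932; start (x,ẋ)=(0.039400, 0.068800) → end (x,ẋ)=(0.081976, 0.299563)
phase 2: p=0.3764, T=0.403, ωT=1.776223, cosh=3.038388, sinh=2.869111; start (x,ẋ)=(0.081976, 0.299563) → end (x,ẋ)=(-0.323170, -2.812978)

x = -0.3232, ẋ = -2.8130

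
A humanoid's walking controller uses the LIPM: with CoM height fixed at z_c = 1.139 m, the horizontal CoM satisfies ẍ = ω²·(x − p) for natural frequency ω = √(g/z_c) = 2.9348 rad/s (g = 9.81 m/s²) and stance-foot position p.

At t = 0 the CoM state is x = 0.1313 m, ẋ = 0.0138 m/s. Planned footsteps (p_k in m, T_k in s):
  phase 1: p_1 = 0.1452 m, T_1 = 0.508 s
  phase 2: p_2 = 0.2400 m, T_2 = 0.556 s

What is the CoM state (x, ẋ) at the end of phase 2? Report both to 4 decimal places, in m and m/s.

phase 1: p=0.1452, T=0.508, ωT=1.490878, cosh=2.333085, sinh=2.107910; start (x,ẋ)=(0.131300, 0.013800) → end (x,ẋ)=(0.122682, -0.053793)
phase 2: p=0.2400, T=0.556, ωT=1.631749, cosh=2.654198, sinh=2.458610; start (x,ẋ)=(0.122682, -0.053793) → end (x,ẋ)=(-0.116450, -0.989289)

x = -0.1165, ẋ = -0.9893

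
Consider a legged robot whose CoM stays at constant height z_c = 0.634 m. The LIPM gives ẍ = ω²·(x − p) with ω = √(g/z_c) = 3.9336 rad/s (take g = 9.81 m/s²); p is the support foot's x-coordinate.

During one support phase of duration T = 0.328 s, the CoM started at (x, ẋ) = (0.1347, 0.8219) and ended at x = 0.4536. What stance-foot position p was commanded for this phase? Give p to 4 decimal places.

ωT = 3.9336·0.328 = 1.290221; cosh(ωT) = 1.954399, sinh(ωT) = 1.679189
x(T) = p + (x₀−p)·cosh(ωT) + (ẋ₀/ω)·sinh(ωT) ⇒ p·(1 − cosh) = x(T) − x₀·cosh − (ẋ₀/ω)·sinh
numerator   = 0.4536 − (0.1347)·1.954399 − (0.8219/3.9336)·1.679189 = -0.160513
denominator = 1 − 1.954399 = -0.954399
p = -0.160513 / -0.954399 = 0.1682

p = 0.1682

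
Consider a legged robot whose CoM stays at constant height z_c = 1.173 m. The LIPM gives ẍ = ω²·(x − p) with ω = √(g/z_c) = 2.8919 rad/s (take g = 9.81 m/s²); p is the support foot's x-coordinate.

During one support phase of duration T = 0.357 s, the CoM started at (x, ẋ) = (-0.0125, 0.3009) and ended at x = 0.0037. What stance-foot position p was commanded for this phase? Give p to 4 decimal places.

p = 0.1788

ωT = 2.8919·0.357 = 1.032408; cosh(ωT) = 1.581984, sinh(ωT) = 1.225836
x(T) = p + (x₀−p)·cosh(ωT) + (ẋ₀/ω)·sinh(ωT) ⇒ p·(1 − cosh) = x(T) − x₀·cosh − (ẋ₀/ω)·sinh
numerator   = 0.0037 − (-0.0125)·1.581984 − (0.3009/2.8919)·1.225836 = -0.104072
denominator = 1 − 1.581984 = -0.581984
p = -0.104072 / -0.581984 = 0.1788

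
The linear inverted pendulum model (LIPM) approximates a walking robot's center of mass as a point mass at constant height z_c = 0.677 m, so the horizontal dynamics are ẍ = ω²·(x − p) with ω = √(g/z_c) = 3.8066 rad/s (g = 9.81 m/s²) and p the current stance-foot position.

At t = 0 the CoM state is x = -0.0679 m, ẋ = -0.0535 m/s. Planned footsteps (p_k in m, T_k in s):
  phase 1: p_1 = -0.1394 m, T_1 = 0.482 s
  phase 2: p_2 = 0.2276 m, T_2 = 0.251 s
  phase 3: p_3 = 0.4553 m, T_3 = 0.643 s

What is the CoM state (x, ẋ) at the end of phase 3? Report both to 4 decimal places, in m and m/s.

x = -0.9845, ẋ = -5.3610

phase 1: p=-0.1394, T=0.482, ωT=1.834781, cosh=3.211706, sinh=3.052058; start (x,ẋ)=(-0.067900, -0.053500) → end (x,ẋ)=(0.047342, 0.658858)
phase 2: p=0.2276, T=0.251, ωT=0.955457, cosh=1.492247, sinh=1.107610; start (x,ẋ)=(0.047342, 0.658858) → end (x,ẋ)=(0.150319, 0.223169)
phase 3: p=0.4553, T=0.643, ωT=2.447644, cosh=5.823786, sinh=5.737289; start (x,ẋ)=(0.150319, 0.223169) → end (x,ẋ)=(-0.984487, -5.360971)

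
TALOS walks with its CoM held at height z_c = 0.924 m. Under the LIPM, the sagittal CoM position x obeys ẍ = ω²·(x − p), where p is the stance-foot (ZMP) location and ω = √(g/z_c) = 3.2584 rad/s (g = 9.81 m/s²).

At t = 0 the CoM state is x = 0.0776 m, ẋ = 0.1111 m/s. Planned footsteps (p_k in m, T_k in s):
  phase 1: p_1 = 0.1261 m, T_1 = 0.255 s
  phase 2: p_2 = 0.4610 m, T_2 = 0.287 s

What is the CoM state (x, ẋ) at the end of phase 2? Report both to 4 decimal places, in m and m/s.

phase 1: p=0.1261, T=0.255, ωT=0.830892, cosh=1.365513, sinh=0.929852; start (x,ẋ)=(0.077600, 0.111100) → end (x,ẋ)=(0.091577, 0.004762)
phase 2: p=0.4610, T=0.287, ωT=0.935161, cosh=1.470073, sinh=1.077550; start (x,ẋ)=(0.091577, 0.004762) → end (x,ẋ)=(-0.080504, -1.290076)

x = -0.0805, ẋ = -1.2901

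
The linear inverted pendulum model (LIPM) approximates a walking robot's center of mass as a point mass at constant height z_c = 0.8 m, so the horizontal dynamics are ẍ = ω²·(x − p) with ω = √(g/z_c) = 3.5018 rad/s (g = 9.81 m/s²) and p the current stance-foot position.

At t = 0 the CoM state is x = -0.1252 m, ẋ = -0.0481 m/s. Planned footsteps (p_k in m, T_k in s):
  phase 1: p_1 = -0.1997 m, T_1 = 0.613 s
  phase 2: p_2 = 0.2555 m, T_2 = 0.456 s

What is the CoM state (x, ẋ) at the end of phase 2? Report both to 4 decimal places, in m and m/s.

x = 0.3701, ẋ = 0.7169

phase 1: p=-0.1997, T=0.613, ωT=2.146603, cosh=4.336315, sinh=4.219434; start (x,ẋ)=(-0.125200, -0.048100) → end (x,ẋ)=(0.065398, 0.892207)
phase 2: p=0.2555, T=0.456, ωT=1.596821, cosh=2.569925, sinh=2.367386; start (x,ẋ)=(0.065398, 0.892207) → end (x,ẋ)=(0.370127, 0.716939)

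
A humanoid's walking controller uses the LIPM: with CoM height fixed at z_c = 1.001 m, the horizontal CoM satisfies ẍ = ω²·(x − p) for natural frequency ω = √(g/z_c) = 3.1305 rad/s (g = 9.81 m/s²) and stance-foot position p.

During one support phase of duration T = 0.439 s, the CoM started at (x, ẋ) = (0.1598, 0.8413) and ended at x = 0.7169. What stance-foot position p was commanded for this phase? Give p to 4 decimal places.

p = 0.1054

ωT = 3.1305·0.439 = 1.374289; cosh(ωT) = 2.102643, sinh(ωT) = 1.849624
x(T) = p + (x₀−p)·cosh(ωT) + (ẋ₀/ω)·sinh(ωT) ⇒ p·(1 − cosh) = x(T) − x₀·cosh − (ẋ₀/ω)·sinh
numerator   = 0.7169 − (0.1598)·2.102643 − (0.8413/3.1305)·1.849624 = -0.116176
denominator = 1 − 2.102643 = -1.102643
p = -0.116176 / -1.102643 = 0.1054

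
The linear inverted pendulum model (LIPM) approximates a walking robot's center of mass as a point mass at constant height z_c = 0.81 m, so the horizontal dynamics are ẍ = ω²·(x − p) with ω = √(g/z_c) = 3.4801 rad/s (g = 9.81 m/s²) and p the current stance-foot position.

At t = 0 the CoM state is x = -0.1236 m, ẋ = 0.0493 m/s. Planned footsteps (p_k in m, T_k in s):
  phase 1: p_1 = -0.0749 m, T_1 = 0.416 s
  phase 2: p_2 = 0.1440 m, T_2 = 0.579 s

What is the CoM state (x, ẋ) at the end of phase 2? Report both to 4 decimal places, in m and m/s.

x = -1.2434, ẋ = -4.7198

phase 1: p=-0.0749, T=0.416, ωT=1.447722, cosh=2.244259, sinh=2.009154; start (x,ẋ)=(-0.123600, 0.049300) → end (x,ẋ)=(-0.155733, -0.229871)
phase 2: p=0.1440, T=0.579, ωT=2.014978, cosh=3.816942, sinh=3.683619; start (x,ẋ)=(-0.155733, -0.229871) → end (x,ẋ)=(-1.243379, -4.719794)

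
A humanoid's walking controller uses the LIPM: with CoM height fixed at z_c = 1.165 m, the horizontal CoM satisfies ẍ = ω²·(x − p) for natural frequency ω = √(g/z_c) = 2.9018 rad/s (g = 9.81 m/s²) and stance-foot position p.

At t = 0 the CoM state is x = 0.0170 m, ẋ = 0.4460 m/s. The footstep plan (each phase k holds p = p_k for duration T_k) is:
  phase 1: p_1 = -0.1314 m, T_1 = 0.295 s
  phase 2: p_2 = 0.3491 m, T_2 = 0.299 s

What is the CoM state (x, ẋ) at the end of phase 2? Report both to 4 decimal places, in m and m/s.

x = 0.5223, ẋ = 1.0908

phase 1: p=-0.1314, T=0.295, ωT=0.856031, cosh=1.389322, sinh=0.964477; start (x,ẋ)=(0.017000, 0.446000) → end (x,ẋ)=(0.223013, 1.034968)
phase 2: p=0.3491, T=0.299, ωT=0.867638, cosh=1.400611, sinh=0.980669; start (x,ẋ)=(0.223013, 1.034968) → end (x,ẋ)=(0.522271, 1.090782)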